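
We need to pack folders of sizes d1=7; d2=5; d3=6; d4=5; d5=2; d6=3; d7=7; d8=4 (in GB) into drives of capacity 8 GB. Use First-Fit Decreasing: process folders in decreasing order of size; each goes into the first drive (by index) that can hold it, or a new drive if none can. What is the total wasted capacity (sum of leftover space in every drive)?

Sorted descending: 7, 7, 6, 5, 5, 4, 3, 2.
7 GB → drive 1 (remaining 1 GB)
7 GB → drive 2 (remaining 1 GB)
6 GB → drive 3 (remaining 2 GB)
5 GB → drive 4 (remaining 3 GB)
5 GB → drive 5 (remaining 3 GB)
4 GB → drive 6 (remaining 4 GB)
3 GB → drive 4 (remaining 0 GB)
2 GB → drive 3 (remaining 0 GB)
6 drives × 8 GB = 48 GB; used 39 GB; unused 9 GB.

9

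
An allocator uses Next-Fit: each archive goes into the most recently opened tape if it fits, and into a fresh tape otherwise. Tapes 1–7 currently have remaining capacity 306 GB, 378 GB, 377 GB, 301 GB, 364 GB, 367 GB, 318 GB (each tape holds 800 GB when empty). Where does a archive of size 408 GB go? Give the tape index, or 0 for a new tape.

Next-Fit only looks at tape 7, which has 318 GB free.
408 GB does not fit, so a new tape is opened.

0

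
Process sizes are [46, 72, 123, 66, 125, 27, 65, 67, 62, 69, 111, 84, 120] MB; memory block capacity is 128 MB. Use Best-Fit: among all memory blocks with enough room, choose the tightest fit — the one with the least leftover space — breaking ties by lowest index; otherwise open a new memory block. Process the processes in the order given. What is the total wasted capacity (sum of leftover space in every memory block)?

Put 46 MB in memory block 1; 82 MB remain.
Put 72 MB in memory block 1; 10 MB remain.
Put 123 MB in memory block 2; 5 MB remain.
Put 66 MB in memory block 3; 62 MB remain.
Put 125 MB in memory block 4; 3 MB remain.
Put 27 MB in memory block 3; 35 MB remain.
Put 65 MB in memory block 5; 63 MB remain.
Put 67 MB in memory block 6; 61 MB remain.
Put 62 MB in memory block 5; 1 MB remain.
Put 69 MB in memory block 7; 59 MB remain.
Put 111 MB in memory block 8; 17 MB remain.
Put 84 MB in memory block 9; 44 MB remain.
Put 120 MB in memory block 10; 8 MB remain.
10 memory blocks × 128 MB = 1280 MB; used 1037 MB; unused 243 MB.

243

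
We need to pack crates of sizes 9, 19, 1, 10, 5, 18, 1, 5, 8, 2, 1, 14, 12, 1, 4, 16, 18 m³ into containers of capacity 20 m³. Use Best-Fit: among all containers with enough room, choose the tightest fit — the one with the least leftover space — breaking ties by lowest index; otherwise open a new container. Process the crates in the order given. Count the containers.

8 containers

container 1: place 9 m³, 11 m³ left
container 2: place 19 m³, 1 m³ left
container 2: place 1 m³, 0 m³ left
container 1: place 10 m³, 1 m³ left
container 3: place 5 m³, 15 m³ left
container 4: place 18 m³, 2 m³ left
container 1: place 1 m³, 0 m³ left
container 3: place 5 m³, 10 m³ left
container 3: place 8 m³, 2 m³ left
container 3: place 2 m³, 0 m³ left
container 4: place 1 m³, 1 m³ left
container 5: place 14 m³, 6 m³ left
container 6: place 12 m³, 8 m³ left
container 4: place 1 m³, 0 m³ left
container 5: place 4 m³, 2 m³ left
container 7: place 16 m³, 4 m³ left
container 8: place 18 m³, 2 m³ left
Final containers: [9,10,1] [19,1] [5,5,8,2] [18,1,1] [14,4] [12] [16] [18].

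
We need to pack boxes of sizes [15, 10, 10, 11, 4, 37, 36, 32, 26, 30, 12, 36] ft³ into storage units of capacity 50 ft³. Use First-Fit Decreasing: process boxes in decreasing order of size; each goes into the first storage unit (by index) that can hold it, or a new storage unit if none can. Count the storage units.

Sorted descending: 37, 36, 36, 32, 30, 26, 15, 12, 11, 10, 10, 4.
37 ft³ → storage unit 1 (remaining 13 ft³)
36 ft³ → storage unit 2 (remaining 14 ft³)
36 ft³ → storage unit 3 (remaining 14 ft³)
32 ft³ → storage unit 4 (remaining 18 ft³)
30 ft³ → storage unit 5 (remaining 20 ft³)
26 ft³ → storage unit 6 (remaining 24 ft³)
15 ft³ → storage unit 4 (remaining 3 ft³)
12 ft³ → storage unit 1 (remaining 1 ft³)
11 ft³ → storage unit 2 (remaining 3 ft³)
10 ft³ → storage unit 3 (remaining 4 ft³)
10 ft³ → storage unit 5 (remaining 10 ft³)
4 ft³ → storage unit 3 (remaining 0 ft³)
Final storage units: [37,12] [36,11] [36,10,4] [32,15] [30,10] [26].

6 storage units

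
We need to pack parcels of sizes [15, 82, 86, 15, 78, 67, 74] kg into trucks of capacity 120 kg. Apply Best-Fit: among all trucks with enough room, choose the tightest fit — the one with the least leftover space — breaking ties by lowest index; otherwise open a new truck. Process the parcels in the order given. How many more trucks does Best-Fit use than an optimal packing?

Best-Fit: [15,82,15] [86] [78] [67] [74] → 5 trucks.
5 parcels exceed 60 kg (half the capacity), and no two of those can share a truck, so at least 5 trucks are needed.
So 5 is already optimal.

0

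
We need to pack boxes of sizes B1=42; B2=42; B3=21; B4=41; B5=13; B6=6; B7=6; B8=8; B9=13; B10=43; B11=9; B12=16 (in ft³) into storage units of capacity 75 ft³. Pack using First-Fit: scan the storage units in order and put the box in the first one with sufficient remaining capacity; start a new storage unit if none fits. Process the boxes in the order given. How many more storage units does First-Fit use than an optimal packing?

First-Fit: [42,21,6,6] [42,13,8,9] [41,13,16] [43] → 4 storage units.
Total size 260 ft³; any packing needs at least ⌈260/75⌉ = 4 storage units.
So 4 is already optimal.

0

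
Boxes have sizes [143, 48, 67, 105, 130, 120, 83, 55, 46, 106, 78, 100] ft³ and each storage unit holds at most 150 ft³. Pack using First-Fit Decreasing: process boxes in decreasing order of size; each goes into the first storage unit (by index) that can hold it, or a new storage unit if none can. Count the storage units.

Sorted descending: 143, 130, 120, 106, 105, 100, 83, 78, 67, 55, 48, 46.
storage unit 1: place 143 ft³, 7 ft³ left
storage unit 2: place 130 ft³, 20 ft³ left
storage unit 3: place 120 ft³, 30 ft³ left
storage unit 4: place 106 ft³, 44 ft³ left
storage unit 5: place 105 ft³, 45 ft³ left
storage unit 6: place 100 ft³, 50 ft³ left
storage unit 7: place 83 ft³, 67 ft³ left
storage unit 8: place 78 ft³, 72 ft³ left
storage unit 7: place 67 ft³, 0 ft³ left
storage unit 8: place 55 ft³, 17 ft³ left
storage unit 6: place 48 ft³, 2 ft³ left
storage unit 9: place 46 ft³, 104 ft³ left

9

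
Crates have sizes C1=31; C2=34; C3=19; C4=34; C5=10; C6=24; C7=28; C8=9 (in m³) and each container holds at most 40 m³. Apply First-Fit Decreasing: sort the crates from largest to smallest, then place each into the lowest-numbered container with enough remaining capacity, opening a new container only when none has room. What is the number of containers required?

6

Sorted descending: 34, 34, 31, 28, 24, 19, 10, 9.
container 1: place 34 m³, 6 m³ left
container 2: place 34 m³, 6 m³ left
container 3: place 31 m³, 9 m³ left
container 4: place 28 m³, 12 m³ left
container 5: place 24 m³, 16 m³ left
container 6: place 19 m³, 21 m³ left
container 4: place 10 m³, 2 m³ left
container 3: place 9 m³, 0 m³ left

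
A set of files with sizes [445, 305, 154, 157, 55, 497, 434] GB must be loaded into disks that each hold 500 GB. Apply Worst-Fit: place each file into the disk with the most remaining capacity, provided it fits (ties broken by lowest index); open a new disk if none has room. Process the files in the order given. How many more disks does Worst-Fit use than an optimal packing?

Worst-Fit: [445] [305,154] [157,55] [497] [434] → 5 disks.
Total size 2047 GB; any packing needs at least ⌈2047/500⌉ = 5 disks.
So 5 is already optimal.

0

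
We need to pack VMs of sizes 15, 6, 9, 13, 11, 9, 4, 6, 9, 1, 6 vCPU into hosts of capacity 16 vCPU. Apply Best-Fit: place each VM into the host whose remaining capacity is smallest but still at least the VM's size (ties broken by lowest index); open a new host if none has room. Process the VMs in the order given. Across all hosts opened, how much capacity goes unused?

7

15 vCPU → host 1 (remaining 1 vCPU)
6 vCPU → host 2 (remaining 10 vCPU)
9 vCPU → host 2 (remaining 1 vCPU)
13 vCPU → host 3 (remaining 3 vCPU)
11 vCPU → host 4 (remaining 5 vCPU)
9 vCPU → host 5 (remaining 7 vCPU)
4 vCPU → host 4 (remaining 1 vCPU)
6 vCPU → host 5 (remaining 1 vCPU)
9 vCPU → host 6 (remaining 7 vCPU)
1 vCPU → host 1 (remaining 0 vCPU)
6 vCPU → host 6 (remaining 1 vCPU)
6 hosts × 16 vCPU = 96 vCPU; used 89 vCPU; unused 7 vCPU.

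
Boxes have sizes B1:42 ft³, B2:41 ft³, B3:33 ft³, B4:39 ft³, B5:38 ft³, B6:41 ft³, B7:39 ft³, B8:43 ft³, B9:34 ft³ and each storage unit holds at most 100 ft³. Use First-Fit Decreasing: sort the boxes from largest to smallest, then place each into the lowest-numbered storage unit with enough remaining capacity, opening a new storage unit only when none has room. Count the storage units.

Sorted descending: 43, 42, 41, 41, 39, 39, 38, 34, 33.
storage unit 1: place 43 ft³, 57 ft³ left
storage unit 1: place 42 ft³, 15 ft³ left
storage unit 2: place 41 ft³, 59 ft³ left
storage unit 2: place 41 ft³, 18 ft³ left
storage unit 3: place 39 ft³, 61 ft³ left
storage unit 3: place 39 ft³, 22 ft³ left
storage unit 4: place 38 ft³, 62 ft³ left
storage unit 4: place 34 ft³, 28 ft³ left
storage unit 5: place 33 ft³, 67 ft³ left
Final storage units: [43,42] [41,41] [39,39] [38,34] [33].

5 storage units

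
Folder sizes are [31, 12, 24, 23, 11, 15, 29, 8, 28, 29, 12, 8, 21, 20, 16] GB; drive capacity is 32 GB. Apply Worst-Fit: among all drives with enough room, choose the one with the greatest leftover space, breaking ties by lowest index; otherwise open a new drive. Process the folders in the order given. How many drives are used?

31 GB → drive 1 (remaining 1 GB)
12 GB → drive 2 (remaining 20 GB)
24 GB → drive 3 (remaining 8 GB)
23 GB → drive 4 (remaining 9 GB)
11 GB → drive 2 (remaining 9 GB)
15 GB → drive 5 (remaining 17 GB)
29 GB → drive 6 (remaining 3 GB)
8 GB → drive 5 (remaining 9 GB)
28 GB → drive 7 (remaining 4 GB)
29 GB → drive 8 (remaining 3 GB)
12 GB → drive 9 (remaining 20 GB)
8 GB → drive 9 (remaining 12 GB)
21 GB → drive 10 (remaining 11 GB)
20 GB → drive 11 (remaining 12 GB)
16 GB → drive 12 (remaining 16 GB)
Final drives: [31] [12,11] [24] [23] [15,8] [29] [28] [29] [12,8] [21] [20] [16].

12 drives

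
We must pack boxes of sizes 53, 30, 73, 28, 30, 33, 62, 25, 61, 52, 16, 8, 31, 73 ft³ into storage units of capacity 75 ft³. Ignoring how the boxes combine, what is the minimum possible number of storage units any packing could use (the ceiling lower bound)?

8 storage units

Total size = 53 + 30 + 73 + 28 + 30 + 33 + 62 + 25 + 61 + 52 + 16 + 8 + 31 + 73 = 575 ft³.
⌈575 / 75⌉ = 8.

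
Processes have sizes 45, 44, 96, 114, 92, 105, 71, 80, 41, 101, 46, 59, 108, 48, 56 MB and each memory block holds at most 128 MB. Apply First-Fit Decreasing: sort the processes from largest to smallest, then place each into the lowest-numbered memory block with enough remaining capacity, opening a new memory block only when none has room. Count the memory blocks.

11

Sorted descending: 114, 108, 105, 101, 96, 92, 80, 71, 59, 56, 48, 46, 45, 44, 41.
Put 114 MB in memory block 1; 14 MB remain.
Put 108 MB in memory block 2; 20 MB remain.
Put 105 MB in memory block 3; 23 MB remain.
Put 101 MB in memory block 4; 27 MB remain.
Put 96 MB in memory block 5; 32 MB remain.
Put 92 MB in memory block 6; 36 MB remain.
Put 80 MB in memory block 7; 48 MB remain.
Put 71 MB in memory block 8; 57 MB remain.
Put 59 MB in memory block 9; 69 MB remain.
Put 56 MB in memory block 8; 1 MB remain.
Put 48 MB in memory block 7; 0 MB remain.
Put 46 MB in memory block 9; 23 MB remain.
Put 45 MB in memory block 10; 83 MB remain.
Put 44 MB in memory block 10; 39 MB remain.
Put 41 MB in memory block 11; 87 MB remain.
Final memory blocks: [114] [108] [105] [101] [96] [92] [80,48] [71,56] [59,46] [45,44] [41].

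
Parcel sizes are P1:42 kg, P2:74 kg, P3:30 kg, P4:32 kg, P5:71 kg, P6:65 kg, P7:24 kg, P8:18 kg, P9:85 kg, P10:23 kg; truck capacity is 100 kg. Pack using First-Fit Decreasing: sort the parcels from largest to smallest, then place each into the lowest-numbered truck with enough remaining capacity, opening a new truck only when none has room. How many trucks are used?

5 trucks

Sorted descending: 85, 74, 71, 65, 42, 32, 30, 24, 23, 18.
Put 85 kg in truck 1; 15 kg remain.
Put 74 kg in truck 2; 26 kg remain.
Put 71 kg in truck 3; 29 kg remain.
Put 65 kg in truck 4; 35 kg remain.
Put 42 kg in truck 5; 58 kg remain.
Put 32 kg in truck 4; 3 kg remain.
Put 30 kg in truck 5; 28 kg remain.
Put 24 kg in truck 2; 2 kg remain.
Put 23 kg in truck 3; 6 kg remain.
Put 18 kg in truck 5; 10 kg remain.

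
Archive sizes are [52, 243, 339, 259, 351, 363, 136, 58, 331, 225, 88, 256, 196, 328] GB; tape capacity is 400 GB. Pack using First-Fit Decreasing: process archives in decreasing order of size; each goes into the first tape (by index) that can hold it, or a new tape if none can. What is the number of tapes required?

10 tapes

Sorted descending: 363, 351, 339, 331, 328, 259, 256, 243, 225, 196, 136, 88, 58, 52.
tape 1: place 363 GB, 37 GB left
tape 2: place 351 GB, 49 GB left
tape 3: place 339 GB, 61 GB left
tape 4: place 331 GB, 69 GB left
tape 5: place 328 GB, 72 GB left
tape 6: place 259 GB, 141 GB left
tape 7: place 256 GB, 144 GB left
tape 8: place 243 GB, 157 GB left
tape 9: place 225 GB, 175 GB left
tape 10: place 196 GB, 204 GB left
tape 6: place 136 GB, 5 GB left
tape 7: place 88 GB, 56 GB left
tape 3: place 58 GB, 3 GB left
tape 4: place 52 GB, 17 GB left
Final tapes: [363] [351] [339,58] [331,52] [328] [259,136] [256,88] [243] [225] [196].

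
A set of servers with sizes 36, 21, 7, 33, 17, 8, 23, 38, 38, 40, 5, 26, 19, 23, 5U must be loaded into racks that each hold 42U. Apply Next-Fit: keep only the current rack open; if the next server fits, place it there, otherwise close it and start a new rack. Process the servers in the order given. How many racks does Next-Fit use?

36U → rack 1 (remaining 6U)
21U → rack 2 (remaining 21U)
7U → rack 2 (remaining 14U)
33U → rack 3 (remaining 9U)
17U → rack 4 (remaining 25U)
8U → rack 4 (remaining 17U)
23U → rack 5 (remaining 19U)
38U → rack 6 (remaining 4U)
38U → rack 7 (remaining 4U)
40U → rack 8 (remaining 2U)
5U → rack 9 (remaining 37U)
26U → rack 9 (remaining 11U)
19U → rack 10 (remaining 23U)
23U → rack 10 (remaining 0U)
5U → rack 11 (remaining 37U)

11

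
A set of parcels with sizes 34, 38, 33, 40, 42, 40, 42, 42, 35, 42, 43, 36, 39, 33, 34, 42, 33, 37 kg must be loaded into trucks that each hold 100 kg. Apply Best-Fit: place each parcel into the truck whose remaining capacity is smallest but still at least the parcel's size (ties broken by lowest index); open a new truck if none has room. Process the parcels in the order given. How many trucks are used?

9 trucks

34 kg → truck 1 (remaining 66 kg)
38 kg → truck 1 (remaining 28 kg)
33 kg → truck 2 (remaining 67 kg)
40 kg → truck 2 (remaining 27 kg)
42 kg → truck 3 (remaining 58 kg)
40 kg → truck 3 (remaining 18 kg)
42 kg → truck 4 (remaining 58 kg)
42 kg → truck 4 (remaining 16 kg)
35 kg → truck 5 (remaining 65 kg)
42 kg → truck 5 (remaining 23 kg)
43 kg → truck 6 (remaining 57 kg)
36 kg → truck 6 (remaining 21 kg)
39 kg → truck 7 (remaining 61 kg)
33 kg → truck 7 (remaining 28 kg)
34 kg → truck 8 (remaining 66 kg)
42 kg → truck 8 (remaining 24 kg)
33 kg → truck 9 (remaining 67 kg)
37 kg → truck 9 (remaining 30 kg)
Final trucks: [34,38] [33,40] [42,40] [42,42] [35,42] [43,36] [39,33] [34,42] [33,37].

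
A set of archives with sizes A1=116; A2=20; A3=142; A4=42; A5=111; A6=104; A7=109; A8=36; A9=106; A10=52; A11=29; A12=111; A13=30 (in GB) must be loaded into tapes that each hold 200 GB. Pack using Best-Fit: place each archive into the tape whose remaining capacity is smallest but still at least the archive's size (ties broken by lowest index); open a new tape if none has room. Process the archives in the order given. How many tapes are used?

7 tapes

tape 1: place A1 (116 GB), 84 GB left
tape 1: place A2 (20 GB), 64 GB left
tape 2: place A3 (142 GB), 58 GB left
tape 2: place A4 (42 GB), 16 GB left
tape 3: place A5 (111 GB), 89 GB left
tape 4: place A6 (104 GB), 96 GB left
tape 5: place A7 (109 GB), 91 GB left
tape 1: place A8 (36 GB), 28 GB left
tape 6: place A9 (106 GB), 94 GB left
tape 3: place A10 (52 GB), 37 GB left
tape 3: place A11 (29 GB), 8 GB left
tape 7: place A12 (111 GB), 89 GB left
tape 7: place A13 (30 GB), 59 GB left
Final tapes: [116,20,36] [142,42] [111,52,29] [104] [109] [106] [111,30].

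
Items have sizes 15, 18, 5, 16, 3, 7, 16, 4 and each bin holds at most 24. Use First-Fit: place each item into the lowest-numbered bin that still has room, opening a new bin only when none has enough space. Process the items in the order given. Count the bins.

15 → bin 1 (remaining 9)
18 → bin 2 (remaining 6)
5 → bin 1 (remaining 4)
16 → bin 3 (remaining 8)
3 → bin 1 (remaining 1)
7 → bin 3 (remaining 1)
16 → bin 4 (remaining 8)
4 → bin 2 (remaining 2)

4 bins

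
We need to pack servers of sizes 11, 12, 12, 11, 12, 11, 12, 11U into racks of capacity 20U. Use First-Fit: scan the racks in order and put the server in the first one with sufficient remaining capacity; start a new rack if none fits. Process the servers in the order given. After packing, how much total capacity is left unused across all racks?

11U → rack 1 (remaining 9U)
12U → rack 2 (remaining 8U)
12U → rack 3 (remaining 8U)
11U → rack 4 (remaining 9U)
12U → rack 5 (remaining 8U)
11U → rack 6 (remaining 9U)
12U → rack 7 (remaining 8U)
11U → rack 8 (remaining 9U)
8 racks × 20U = 160U; used 92U; unused 68U.

68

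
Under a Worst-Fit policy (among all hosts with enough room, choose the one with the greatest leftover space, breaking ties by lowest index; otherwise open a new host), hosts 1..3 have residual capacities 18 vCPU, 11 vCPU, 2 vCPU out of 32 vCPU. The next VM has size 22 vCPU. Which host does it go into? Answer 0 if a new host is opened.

No host has ≥ 22 vCPU free, so a new host is opened.

0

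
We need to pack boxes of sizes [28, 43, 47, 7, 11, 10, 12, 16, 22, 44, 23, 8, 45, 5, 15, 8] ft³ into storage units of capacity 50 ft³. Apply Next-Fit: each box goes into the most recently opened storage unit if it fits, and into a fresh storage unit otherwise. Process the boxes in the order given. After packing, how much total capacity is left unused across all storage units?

106

storage unit 1: place 28 ft³, 22 ft³ left
storage unit 2: place 43 ft³, 7 ft³ left
storage unit 3: place 47 ft³, 3 ft³ left
storage unit 4: place 7 ft³, 43 ft³ left
storage unit 4: place 11 ft³, 32 ft³ left
storage unit 4: place 10 ft³, 22 ft³ left
storage unit 4: place 12 ft³, 10 ft³ left
storage unit 5: place 16 ft³, 34 ft³ left
storage unit 5: place 22 ft³, 12 ft³ left
storage unit 6: place 44 ft³, 6 ft³ left
storage unit 7: place 23 ft³, 27 ft³ left
storage unit 7: place 8 ft³, 19 ft³ left
storage unit 8: place 45 ft³, 5 ft³ left
storage unit 8: place 5 ft³, 0 ft³ left
storage unit 9: place 15 ft³, 35 ft³ left
storage unit 9: place 8 ft³, 27 ft³ left
9 storage units × 50 ft³ = 450 ft³; used 344 ft³; unused 106 ft³.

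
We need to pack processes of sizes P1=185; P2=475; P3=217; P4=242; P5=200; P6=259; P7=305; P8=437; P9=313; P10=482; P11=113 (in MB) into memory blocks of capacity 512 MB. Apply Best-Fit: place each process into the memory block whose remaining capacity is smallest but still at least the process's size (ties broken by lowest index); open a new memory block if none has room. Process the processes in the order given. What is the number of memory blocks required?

8 memory blocks

P1 (185 MB) → memory block 1 (remaining 327 MB)
P2 (475 MB) → memory block 2 (remaining 37 MB)
P3 (217 MB) → memory block 1 (remaining 110 MB)
P4 (242 MB) → memory block 3 (remaining 270 MB)
P5 (200 MB) → memory block 3 (remaining 70 MB)
P6 (259 MB) → memory block 4 (remaining 253 MB)
P7 (305 MB) → memory block 5 (remaining 207 MB)
P8 (437 MB) → memory block 6 (remaining 75 MB)
P9 (313 MB) → memory block 7 (remaining 199 MB)
P10 (482 MB) → memory block 8 (remaining 30 MB)
P11 (113 MB) → memory block 7 (remaining 86 MB)
Final memory blocks: [185,217] [475] [242,200] [259] [305] [437] [313,113] [482].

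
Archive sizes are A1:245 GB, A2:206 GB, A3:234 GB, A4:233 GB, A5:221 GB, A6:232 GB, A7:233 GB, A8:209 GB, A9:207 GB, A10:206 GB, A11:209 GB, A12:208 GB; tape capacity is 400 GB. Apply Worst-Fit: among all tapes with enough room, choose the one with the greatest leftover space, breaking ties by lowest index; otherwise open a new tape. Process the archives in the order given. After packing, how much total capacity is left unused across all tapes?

2157

A1 (245 GB) → tape 1 (remaining 155 GB)
A2 (206 GB) → tape 2 (remaining 194 GB)
A3 (234 GB) → tape 3 (remaining 166 GB)
A4 (233 GB) → tape 4 (remaining 167 GB)
A5 (221 GB) → tape 5 (remaining 179 GB)
A6 (232 GB) → tape 6 (remaining 168 GB)
A7 (233 GB) → tape 7 (remaining 167 GB)
A8 (209 GB) → tape 8 (remaining 191 GB)
A9 (207 GB) → tape 9 (remaining 193 GB)
A10 (206 GB) → tape 10 (remaining 194 GB)
A11 (209 GB) → tape 11 (remaining 191 GB)
A12 (208 GB) → tape 12 (remaining 192 GB)
12 tapes × 400 GB = 4800 GB; used 2643 GB; unused 2157 GB.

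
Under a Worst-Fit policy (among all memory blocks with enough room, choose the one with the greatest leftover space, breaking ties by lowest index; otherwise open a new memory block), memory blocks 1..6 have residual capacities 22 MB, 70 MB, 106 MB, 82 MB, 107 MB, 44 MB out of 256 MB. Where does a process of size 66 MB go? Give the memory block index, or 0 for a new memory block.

Memory blocks with room: memory block 2 (70 MB), memory block 3 (106 MB), memory block 4 (82 MB), memory block 5 (107 MB).
Most room is memory block 5 with 107 MB free.

5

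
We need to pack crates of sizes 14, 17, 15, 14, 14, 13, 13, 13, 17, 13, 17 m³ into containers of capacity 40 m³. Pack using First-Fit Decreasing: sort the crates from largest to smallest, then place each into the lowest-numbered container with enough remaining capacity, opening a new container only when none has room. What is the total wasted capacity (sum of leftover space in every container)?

40

Sorted descending: 17, 17, 17, 15, 14, 14, 14, 13, 13, 13, 13.
container 1: place 17 m³, 23 m³ left
container 1: place 17 m³, 6 m³ left
container 2: place 17 m³, 23 m³ left
container 2: place 15 m³, 8 m³ left
container 3: place 14 m³, 26 m³ left
container 3: place 14 m³, 12 m³ left
container 4: place 14 m³, 26 m³ left
container 4: place 13 m³, 13 m³ left
container 4: place 13 m³, 0 m³ left
container 5: place 13 m³, 27 m³ left
container 5: place 13 m³, 14 m³ left
5 containers × 40 m³ = 200 m³; used 160 m³; unused 40 m³.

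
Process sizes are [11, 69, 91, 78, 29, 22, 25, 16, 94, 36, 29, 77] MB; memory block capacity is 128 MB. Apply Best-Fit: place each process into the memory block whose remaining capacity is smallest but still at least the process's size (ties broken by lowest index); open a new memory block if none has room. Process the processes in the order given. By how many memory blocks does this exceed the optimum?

Best-Fit: [11,69,22,25] [91,29] [78,16,29] [94] [36,77] → 5 memory blocks.
Total size 577 MB; any packing needs at least ⌈577/128⌉ = 5 memory blocks.
So 5 is already optimal.

0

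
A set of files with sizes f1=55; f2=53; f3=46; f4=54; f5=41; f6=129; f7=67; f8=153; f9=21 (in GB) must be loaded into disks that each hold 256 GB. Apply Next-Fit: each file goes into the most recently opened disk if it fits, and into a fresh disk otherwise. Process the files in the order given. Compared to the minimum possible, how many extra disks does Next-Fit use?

Next-Fit: [55,53,46,54,41] [129,67] [153,21] → 3 disks.
Total size 619 GB; any packing needs at least ⌈619/256⌉ = 3 disks.
So 3 is already optimal.

0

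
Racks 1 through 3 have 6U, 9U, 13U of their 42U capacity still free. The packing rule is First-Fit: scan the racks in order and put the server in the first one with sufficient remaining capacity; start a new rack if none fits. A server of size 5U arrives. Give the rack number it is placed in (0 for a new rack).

Racks with room: rack 1 (6U), rack 2 (9U), rack 3 (13U).
The first with room is rack 1.

1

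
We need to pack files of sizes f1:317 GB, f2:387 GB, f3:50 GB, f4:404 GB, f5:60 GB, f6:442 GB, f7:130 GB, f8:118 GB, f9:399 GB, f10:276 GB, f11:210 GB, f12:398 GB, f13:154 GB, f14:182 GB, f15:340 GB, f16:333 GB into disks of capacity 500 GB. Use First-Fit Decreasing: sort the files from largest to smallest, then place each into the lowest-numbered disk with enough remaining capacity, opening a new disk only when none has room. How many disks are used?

10

Sorted descending: 442, 404, 399, 398, 387, 340, 333, 317, 276, 210, 182, 154, 130, 118, 60, 50.
disk 1: place 442 GB, 58 GB left
disk 2: place 404 GB, 96 GB left
disk 3: place 399 GB, 101 GB left
disk 4: place 398 GB, 102 GB left
disk 5: place 387 GB, 113 GB left
disk 6: place 340 GB, 160 GB left
disk 7: place 333 GB, 167 GB left
disk 8: place 317 GB, 183 GB left
disk 9: place 276 GB, 224 GB left
disk 9: place 210 GB, 14 GB left
disk 8: place 182 GB, 1 GB left
disk 6: place 154 GB, 6 GB left
disk 7: place 130 GB, 37 GB left
disk 10: place 118 GB, 382 GB left
disk 2: place 60 GB, 36 GB left
disk 1: place 50 GB, 8 GB left
Final disks: [442,50] [404,60] [399] [398] [387] [340,154] [333,130] [317,182] [276,210] [118].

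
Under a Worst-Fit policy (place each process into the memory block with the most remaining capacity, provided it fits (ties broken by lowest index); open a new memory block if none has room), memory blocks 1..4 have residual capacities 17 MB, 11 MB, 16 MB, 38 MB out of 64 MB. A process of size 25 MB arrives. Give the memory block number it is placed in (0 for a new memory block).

Memory blocks with room: memory block 4 (38 MB).
Most room is memory block 4 with 38 MB free.

4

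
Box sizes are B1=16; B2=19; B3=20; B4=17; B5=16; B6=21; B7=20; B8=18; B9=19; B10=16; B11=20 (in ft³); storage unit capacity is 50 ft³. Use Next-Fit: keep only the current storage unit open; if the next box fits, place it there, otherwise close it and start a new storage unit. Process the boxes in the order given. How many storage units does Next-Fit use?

B1 (16 ft³) → storage unit 1 (remaining 34 ft³)
B2 (19 ft³) → storage unit 1 (remaining 15 ft³)
B3 (20 ft³) → storage unit 2 (remaining 30 ft³)
B4 (17 ft³) → storage unit 2 (remaining 13 ft³)
B5 (16 ft³) → storage unit 3 (remaining 34 ft³)
B6 (21 ft³) → storage unit 3 (remaining 13 ft³)
B7 (20 ft³) → storage unit 4 (remaining 30 ft³)
B8 (18 ft³) → storage unit 4 (remaining 12 ft³)
B9 (19 ft³) → storage unit 5 (remaining 31 ft³)
B10 (16 ft³) → storage unit 5 (remaining 15 ft³)
B11 (20 ft³) → storage unit 6 (remaining 30 ft³)
Final storage units: [16,19] [20,17] [16,21] [20,18] [19,16] [20].

6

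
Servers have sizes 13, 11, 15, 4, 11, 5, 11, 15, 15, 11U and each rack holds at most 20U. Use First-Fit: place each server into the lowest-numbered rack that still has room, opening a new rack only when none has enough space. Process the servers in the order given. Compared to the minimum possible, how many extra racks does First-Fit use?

0

First-Fit: [13,4] [11,5] [15] [11] [11] [15] [15] [11] → 8 racks.
8 servers exceed 10U (half the capacity), and no two of those can share a rack, so at least 8 racks are needed.
So 8 is already optimal.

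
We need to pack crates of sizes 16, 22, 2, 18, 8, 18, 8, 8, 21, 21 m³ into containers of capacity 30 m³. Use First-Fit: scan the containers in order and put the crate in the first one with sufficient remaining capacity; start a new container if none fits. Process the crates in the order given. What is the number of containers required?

6 containers

16 m³ → container 1 (remaining 14 m³)
22 m³ → container 2 (remaining 8 m³)
2 m³ → container 1 (remaining 12 m³)
18 m³ → container 3 (remaining 12 m³)
8 m³ → container 1 (remaining 4 m³)
18 m³ → container 4 (remaining 12 m³)
8 m³ → container 2 (remaining 0 m³)
8 m³ → container 3 (remaining 4 m³)
21 m³ → container 5 (remaining 9 m³)
21 m³ → container 6 (remaining 9 m³)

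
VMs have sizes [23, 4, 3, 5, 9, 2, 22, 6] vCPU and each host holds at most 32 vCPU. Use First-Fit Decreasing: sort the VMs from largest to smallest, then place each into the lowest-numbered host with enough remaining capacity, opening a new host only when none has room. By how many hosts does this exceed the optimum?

0

First-Fit Decreasing: [23,9] [22,6,4] [5,3,2] → 3 hosts.
Total size 74 vCPU; any packing needs at least ⌈74/32⌉ = 3 hosts.
So 3 is already optimal.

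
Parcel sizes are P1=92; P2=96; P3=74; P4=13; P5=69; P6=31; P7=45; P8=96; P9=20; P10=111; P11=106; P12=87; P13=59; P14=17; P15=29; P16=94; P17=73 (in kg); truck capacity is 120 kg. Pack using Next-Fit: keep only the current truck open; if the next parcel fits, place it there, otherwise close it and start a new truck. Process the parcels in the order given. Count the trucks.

12

Put P1 (92 kg) in truck 1; 28 kg remain.
Put P2 (96 kg) in truck 2; 24 kg remain.
Put P3 (74 kg) in truck 3; 46 kg remain.
Put P4 (13 kg) in truck 3; 33 kg remain.
Put P5 (69 kg) in truck 4; 51 kg remain.
Put P6 (31 kg) in truck 4; 20 kg remain.
Put P7 (45 kg) in truck 5; 75 kg remain.
Put P8 (96 kg) in truck 6; 24 kg remain.
Put P9 (20 kg) in truck 6; 4 kg remain.
Put P10 (111 kg) in truck 7; 9 kg remain.
Put P11 (106 kg) in truck 8; 14 kg remain.
Put P12 (87 kg) in truck 9; 33 kg remain.
Put P13 (59 kg) in truck 10; 61 kg remain.
Put P14 (17 kg) in truck 10; 44 kg remain.
Put P15 (29 kg) in truck 10; 15 kg remain.
Put P16 (94 kg) in truck 11; 26 kg remain.
Put P17 (73 kg) in truck 12; 47 kg remain.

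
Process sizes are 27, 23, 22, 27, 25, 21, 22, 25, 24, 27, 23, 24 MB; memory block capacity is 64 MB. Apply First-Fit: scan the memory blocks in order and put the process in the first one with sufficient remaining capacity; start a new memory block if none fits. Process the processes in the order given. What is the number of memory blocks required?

Put 27 MB in memory block 1; 37 MB remain.
Put 23 MB in memory block 1; 14 MB remain.
Put 22 MB in memory block 2; 42 MB remain.
Put 27 MB in memory block 2; 15 MB remain.
Put 25 MB in memory block 3; 39 MB remain.
Put 21 MB in memory block 3; 18 MB remain.
Put 22 MB in memory block 4; 42 MB remain.
Put 25 MB in memory block 4; 17 MB remain.
Put 24 MB in memory block 5; 40 MB remain.
Put 27 MB in memory block 5; 13 MB remain.
Put 23 MB in memory block 6; 41 MB remain.
Put 24 MB in memory block 6; 17 MB remain.
Final memory blocks: [27,23] [22,27] [25,21] [22,25] [24,27] [23,24].

6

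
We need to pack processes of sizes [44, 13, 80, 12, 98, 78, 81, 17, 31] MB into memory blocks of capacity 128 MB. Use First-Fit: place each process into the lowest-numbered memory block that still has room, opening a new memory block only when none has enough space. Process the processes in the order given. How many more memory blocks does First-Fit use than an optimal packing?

First-Fit: [44,13,12,17,31] [80] [98] [78] [81] → 5 memory blocks.
Total size 454 MB; any packing needs at least ⌈454/128⌉ = 4 memory blocks.
An optimal packing achieves that bound: [98,17,13] [81,44] [80,31,12] [78] → 4 memory blocks.
Excess: 5 − 4 = 1.

1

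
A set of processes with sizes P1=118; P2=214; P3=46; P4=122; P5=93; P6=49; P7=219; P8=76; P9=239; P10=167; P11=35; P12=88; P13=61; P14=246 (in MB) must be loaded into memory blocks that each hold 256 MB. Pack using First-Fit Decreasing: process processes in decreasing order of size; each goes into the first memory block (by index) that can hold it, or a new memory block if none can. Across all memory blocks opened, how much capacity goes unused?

Sorted descending: 246, 239, 219, 214, 167, 122, 118, 93, 88, 76, 61, 49, 46, 35.
Put 246 MB in memory block 1; 10 MB remain.
Put 239 MB in memory block 2; 17 MB remain.
Put 219 MB in memory block 3; 37 MB remain.
Put 214 MB in memory block 4; 42 MB remain.
Put 167 MB in memory block 5; 89 MB remain.
Put 122 MB in memory block 6; 134 MB remain.
Put 118 MB in memory block 6; 16 MB remain.
Put 93 MB in memory block 7; 163 MB remain.
Put 88 MB in memory block 5; 1 MB remain.
Put 76 MB in memory block 7; 87 MB remain.
Put 61 MB in memory block 7; 26 MB remain.
Put 49 MB in memory block 8; 207 MB remain.
Put 46 MB in memory block 8; 161 MB remain.
Put 35 MB in memory block 3; 2 MB remain.
8 memory blocks × 256 MB = 2048 MB; used 1773 MB; unused 275 MB.

275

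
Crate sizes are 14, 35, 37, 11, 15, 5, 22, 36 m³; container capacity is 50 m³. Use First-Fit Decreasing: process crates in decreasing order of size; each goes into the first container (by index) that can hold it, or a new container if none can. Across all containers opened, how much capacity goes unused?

25

Sorted descending: 37, 36, 35, 22, 15, 14, 11, 5.
Put 37 m³ in container 1; 13 m³ remain.
Put 36 m³ in container 2; 14 m³ remain.
Put 35 m³ in container 3; 15 m³ remain.
Put 22 m³ in container 4; 28 m³ remain.
Put 15 m³ in container 3; 0 m³ remain.
Put 14 m³ in container 2; 0 m³ remain.
Put 11 m³ in container 1; 2 m³ remain.
Put 5 m³ in container 4; 23 m³ remain.
4 containers × 50 m³ = 200 m³; used 175 m³; unused 25 m³.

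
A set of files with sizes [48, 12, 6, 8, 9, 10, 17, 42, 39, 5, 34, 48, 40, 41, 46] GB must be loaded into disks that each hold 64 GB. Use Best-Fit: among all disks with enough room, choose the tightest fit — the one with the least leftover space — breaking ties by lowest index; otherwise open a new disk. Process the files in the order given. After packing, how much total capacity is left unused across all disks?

Put 48 GB in disk 1; 16 GB remain.
Put 12 GB in disk 1; 4 GB remain.
Put 6 GB in disk 2; 58 GB remain.
Put 8 GB in disk 2; 50 GB remain.
Put 9 GB in disk 2; 41 GB remain.
Put 10 GB in disk 2; 31 GB remain.
Put 17 GB in disk 2; 14 GB remain.
Put 42 GB in disk 3; 22 GB remain.
Put 39 GB in disk 4; 25 GB remain.
Put 5 GB in disk 2; 9 GB remain.
Put 34 GB in disk 5; 30 GB remain.
Put 48 GB in disk 6; 16 GB remain.
Put 40 GB in disk 7; 24 GB remain.
Put 41 GB in disk 8; 23 GB remain.
Put 46 GB in disk 9; 18 GB remain.
9 disks × 64 GB = 576 GB; used 405 GB; unused 171 GB.

171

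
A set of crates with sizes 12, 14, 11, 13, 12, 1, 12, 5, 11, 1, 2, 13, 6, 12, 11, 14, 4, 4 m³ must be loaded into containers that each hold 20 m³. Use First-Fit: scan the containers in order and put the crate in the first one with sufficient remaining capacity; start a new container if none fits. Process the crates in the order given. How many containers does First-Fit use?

11

container 1: place 12 m³, 8 m³ left
container 2: place 14 m³, 6 m³ left
container 3: place 11 m³, 9 m³ left
container 4: place 13 m³, 7 m³ left
container 5: place 12 m³, 8 m³ left
container 1: place 1 m³, 7 m³ left
container 6: place 12 m³, 8 m³ left
container 1: place 5 m³, 2 m³ left
container 7: place 11 m³, 9 m³ left
container 1: place 1 m³, 1 m³ left
container 2: place 2 m³, 4 m³ left
container 8: place 13 m³, 7 m³ left
container 3: place 6 m³, 3 m³ left
container 9: place 12 m³, 8 m³ left
container 10: place 11 m³, 9 m³ left
container 11: place 14 m³, 6 m³ left
container 2: place 4 m³, 0 m³ left
container 4: place 4 m³, 3 m³ left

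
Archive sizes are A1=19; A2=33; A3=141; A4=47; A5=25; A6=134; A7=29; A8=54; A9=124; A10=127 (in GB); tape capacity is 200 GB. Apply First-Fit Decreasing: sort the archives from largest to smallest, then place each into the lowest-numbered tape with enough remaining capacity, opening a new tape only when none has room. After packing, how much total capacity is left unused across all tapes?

67

Sorted descending: 141, 134, 127, 124, 54, 47, 33, 29, 25, 19.
tape 1: place 141 GB, 59 GB left
tape 2: place 134 GB, 66 GB left
tape 3: place 127 GB, 73 GB left
tape 4: place 124 GB, 76 GB left
tape 1: place 54 GB, 5 GB left
tape 2: place 47 GB, 19 GB left
tape 3: place 33 GB, 40 GB left
tape 3: place 29 GB, 11 GB left
tape 4: place 25 GB, 51 GB left
tape 2: place 19 GB, 0 GB left
4 tapes × 200 GB = 800 GB; used 733 GB; unused 67 GB.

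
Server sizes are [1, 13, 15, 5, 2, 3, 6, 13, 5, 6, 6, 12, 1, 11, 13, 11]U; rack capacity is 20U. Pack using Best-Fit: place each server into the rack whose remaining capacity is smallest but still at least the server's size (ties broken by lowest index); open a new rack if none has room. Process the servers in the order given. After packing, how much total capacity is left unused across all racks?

rack 1: place 1U, 19U left
rack 1: place 13U, 6U left
rack 2: place 15U, 5U left
rack 2: place 5U, 0U left
rack 1: place 2U, 4U left
rack 1: place 3U, 1U left
rack 3: place 6U, 14U left
rack 3: place 13U, 1U left
rack 4: place 5U, 15U left
rack 4: place 6U, 9U left
rack 4: place 6U, 3U left
rack 5: place 12U, 8U left
rack 1: place 1U, 0U left
rack 6: place 11U, 9U left
rack 7: place 13U, 7U left
rack 8: place 11U, 9U left
8 racks × 20U = 160U; used 123U; unused 37U.

37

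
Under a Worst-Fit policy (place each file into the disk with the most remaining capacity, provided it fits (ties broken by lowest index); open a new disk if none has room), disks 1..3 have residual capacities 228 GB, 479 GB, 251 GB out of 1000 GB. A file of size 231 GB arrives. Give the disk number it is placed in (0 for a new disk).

2

Disks with room: disk 2 (479 GB), disk 3 (251 GB).
Most room is disk 2 with 479 GB free.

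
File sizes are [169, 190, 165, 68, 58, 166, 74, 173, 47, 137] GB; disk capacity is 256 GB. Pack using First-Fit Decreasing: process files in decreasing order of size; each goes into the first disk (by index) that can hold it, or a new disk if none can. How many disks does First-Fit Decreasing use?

Sorted descending: 190, 173, 169, 166, 165, 137, 74, 68, 58, 47.
190 GB → disk 1 (remaining 66 GB)
173 GB → disk 2 (remaining 83 GB)
169 GB → disk 3 (remaining 87 GB)
166 GB → disk 4 (remaining 90 GB)
165 GB → disk 5 (remaining 91 GB)
137 GB → disk 6 (remaining 119 GB)
74 GB → disk 2 (remaining 9 GB)
68 GB → disk 3 (remaining 19 GB)
58 GB → disk 1 (remaining 8 GB)
47 GB → disk 4 (remaining 43 GB)
Final disks: [190,58] [173,74] [169,68] [166,47] [165] [137].

6 disks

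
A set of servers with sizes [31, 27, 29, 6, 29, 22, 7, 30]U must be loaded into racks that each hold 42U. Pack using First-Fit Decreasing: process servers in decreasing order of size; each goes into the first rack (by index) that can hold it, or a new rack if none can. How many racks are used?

6

Sorted descending: 31, 30, 29, 29, 27, 22, 7, 6.
Put 31U in rack 1; 11U remain.
Put 30U in rack 2; 12U remain.
Put 29U in rack 3; 13U remain.
Put 29U in rack 4; 13U remain.
Put 27U in rack 5; 15U remain.
Put 22U in rack 6; 20U remain.
Put 7U in rack 1; 4U remain.
Put 6U in rack 2; 6U remain.
Final racks: [31,7] [30,6] [29] [29] [27] [22].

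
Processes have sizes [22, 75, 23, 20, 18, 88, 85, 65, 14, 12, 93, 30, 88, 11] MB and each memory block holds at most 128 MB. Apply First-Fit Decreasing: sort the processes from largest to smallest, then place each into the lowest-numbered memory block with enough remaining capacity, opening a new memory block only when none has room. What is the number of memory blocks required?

Sorted descending: 93, 88, 88, 85, 75, 65, 30, 23, 22, 20, 18, 14, 12, 11.
93 MB → memory block 1 (remaining 35 MB)
88 MB → memory block 2 (remaining 40 MB)
88 MB → memory block 3 (remaining 40 MB)
85 MB → memory block 4 (remaining 43 MB)
75 MB → memory block 5 (remaining 53 MB)
65 MB → memory block 6 (remaining 63 MB)
30 MB → memory block 1 (remaining 5 MB)
23 MB → memory block 2 (remaining 17 MB)
22 MB → memory block 3 (remaining 18 MB)
20 MB → memory block 4 (remaining 23 MB)
18 MB → memory block 3 (remaining 0 MB)
14 MB → memory block 2 (remaining 3 MB)
12 MB → memory block 4 (remaining 11 MB)
11 MB → memory block 4 (remaining 0 MB)

6 memory blocks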